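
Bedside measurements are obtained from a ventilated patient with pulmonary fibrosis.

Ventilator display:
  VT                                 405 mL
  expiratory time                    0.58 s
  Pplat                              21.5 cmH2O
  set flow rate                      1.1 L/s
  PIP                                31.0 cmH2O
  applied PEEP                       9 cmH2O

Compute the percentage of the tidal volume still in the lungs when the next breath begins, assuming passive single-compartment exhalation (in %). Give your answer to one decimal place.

R = (PIP − Pplat)/V̇ = (31.0 − 21.5) / 1.1 = 9.5/1.1 = 8.636 cmH2O·s/L.
C = Vt/(Pplat − PEEP) = 405.0 / (21.5 − 9) = 405.0/12.5 = 32.4 mL/cmH2O.
τ = R × C = 8.636 × 0.0324 L/cmH2O = 0.2798 s.
Fraction remaining at end-expiration = e^(−Te/τ) = e^(−0.58/0.2798) = 0.1258 → 12.58%.

12.6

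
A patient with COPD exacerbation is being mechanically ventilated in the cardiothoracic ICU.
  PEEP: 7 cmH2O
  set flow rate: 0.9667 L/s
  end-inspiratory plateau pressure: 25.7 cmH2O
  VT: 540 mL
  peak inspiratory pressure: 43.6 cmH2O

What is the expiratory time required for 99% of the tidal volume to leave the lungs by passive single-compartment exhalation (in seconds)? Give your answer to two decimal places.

R = (PIP − Pplat)/V̇ = (43.6 − 25.7) / 0.9667 = 17.9/0.9667 = 18.517 cmH2O·s/L.
C = Vt/(Pplat − PEEP) = 540.0 / (25.7 − 7) = 540.0/18.7 = 28.877 mL/cmH2O.
τ = R × C = 18.517 × 0.02888 L/cmH2O = 0.5348 s.
t = −τ·ln(1 − 0.99) = −0.5348·ln(0.01) = 2.463 s.

2.46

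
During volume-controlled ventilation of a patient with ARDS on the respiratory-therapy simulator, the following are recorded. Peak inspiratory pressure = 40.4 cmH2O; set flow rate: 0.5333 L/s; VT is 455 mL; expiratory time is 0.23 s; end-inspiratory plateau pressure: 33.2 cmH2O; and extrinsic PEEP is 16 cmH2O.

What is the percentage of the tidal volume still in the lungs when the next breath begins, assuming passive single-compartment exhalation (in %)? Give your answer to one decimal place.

52.5

R = (PIP − Pplat)/V̇ = (40.4 − 33.2) / 0.5333 = 7.2/0.5333 = 13.501 cmH2O·s/L.
C = Vt/(Pplat − PEEP) = 455.0 / (33.2 − 16) = 455.0/17.2 = 26.453 mL/cmH2O.
τ = R × C = 13.501 × 0.02645 L/cmH2O = 0.3571 s.
Fraction remaining at end-expiration = e^(−Te/τ) = e^(−0.23/0.3571) = 0.5251 → 52.51%.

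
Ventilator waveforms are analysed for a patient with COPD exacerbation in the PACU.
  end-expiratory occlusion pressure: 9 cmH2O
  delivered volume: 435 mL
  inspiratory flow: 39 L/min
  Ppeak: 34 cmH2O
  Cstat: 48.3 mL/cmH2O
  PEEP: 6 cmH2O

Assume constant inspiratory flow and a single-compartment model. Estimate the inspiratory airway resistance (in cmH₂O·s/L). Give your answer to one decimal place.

24.6

Flow: 39 L/min ÷ 60 = 0.65 L/s.
Total PEEP = 9 cmH2O (set 6 + intrinsic 3); this is the baseline alveolar pressure.
Equation of motion (constant flow): PIP = Vt/C + R·V̇ + PEEP.
R·V̇ = PIP − Vt/C − PEEP = 34 − 435/48.3 − 9 = 34 − 9.006 − 9 = 15.994 cmH2O.
R = 15.994 / 0.65 = 24.606 cmH2O·s/L.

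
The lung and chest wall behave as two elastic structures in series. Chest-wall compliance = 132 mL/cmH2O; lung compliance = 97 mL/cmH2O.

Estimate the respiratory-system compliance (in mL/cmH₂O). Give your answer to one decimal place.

55.9

Lung and chest wall are elastances in series: 1/Crs = 1/CL + 1/Ccw.
1/Crs = 1/97 + 1/132 = 0.01789.
Crs = 55.897 mL/cmH2O.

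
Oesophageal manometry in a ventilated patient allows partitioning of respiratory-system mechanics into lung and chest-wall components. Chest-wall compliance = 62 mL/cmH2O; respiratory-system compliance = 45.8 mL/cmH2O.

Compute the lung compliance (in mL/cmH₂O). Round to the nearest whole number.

1/CL = 1/Crs − 1/Ccw.
1/CL = 1/45.8 − 1/62 = 0.005705.
CL = 175.28 mL/cmH2O.

175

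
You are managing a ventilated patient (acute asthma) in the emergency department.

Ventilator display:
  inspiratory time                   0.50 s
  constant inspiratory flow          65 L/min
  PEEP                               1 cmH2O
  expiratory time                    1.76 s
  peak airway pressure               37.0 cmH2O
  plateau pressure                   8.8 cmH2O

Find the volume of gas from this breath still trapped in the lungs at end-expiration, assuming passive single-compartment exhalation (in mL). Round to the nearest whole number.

205

Flow: 65 L/min ÷ 60 = 1.0833 L/s.
Vt = flow × Ti = 1.0833 L/s × 0.50 s × 1000 mL/L = 541.65 mL.
R = (PIP − Pplat)/V̇ = (37.0 − 8.8) / 1.0833 = 28.2/1.0833 = 26.032 cmH2O·s/L.
C = Vt/(Pplat − PEEP) = 541.65 / (8.8 − 1) = 541.65/7.8 = 69.442 mL/cmH2O.
τ = R × C = 26.032 × 0.06944 L/cmH2O = 1.808 s.
Fraction remaining = e^(−Te/τ) = e^(−1.76/1.808) = 0.3778.
Trapped volume = 541.65 × 0.3778 = 204.64 mL.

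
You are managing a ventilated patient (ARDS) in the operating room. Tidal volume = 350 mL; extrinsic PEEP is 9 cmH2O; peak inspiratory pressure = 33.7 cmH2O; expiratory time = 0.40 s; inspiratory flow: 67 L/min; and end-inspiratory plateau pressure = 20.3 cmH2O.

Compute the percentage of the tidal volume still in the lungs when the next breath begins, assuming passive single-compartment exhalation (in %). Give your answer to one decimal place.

34.1

Flow: 67 L/min ÷ 60 = 1.1167 L/s.
R = (PIP − Pplat)/V̇ = (33.7 − 20.3) / 1.1167 = 13.4/1.1167 = 12.0 cmH2O·s/L.
C = Vt/(Pplat − PEEP) = 350.0 / (20.3 − 9) = 350.0/11.3 = 30.973 mL/cmH2O.
τ = R × C = 12.0 × 0.03097 L/cmH2O = 0.3716 s.
Fraction remaining at end-expiration = e^(−Te/τ) = e^(−0.40/0.3716) = 0.3408 → 34.08%.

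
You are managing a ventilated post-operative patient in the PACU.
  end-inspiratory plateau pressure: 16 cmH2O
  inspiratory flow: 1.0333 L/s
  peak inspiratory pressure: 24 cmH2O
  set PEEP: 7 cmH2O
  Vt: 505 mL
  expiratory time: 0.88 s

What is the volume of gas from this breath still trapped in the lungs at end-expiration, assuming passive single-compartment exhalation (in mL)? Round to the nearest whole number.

67

R = (PIP − Pplat)/V̇ = (24 − 16) / 1.0333 = 8.0/1.0333 = 7.742 cmH2O·s/L.
C = Vt/(Pplat − PEEP) = 505.0 / (16 − 7) = 505.0/9.0 = 56.111 mL/cmH2O.
τ = R × C = 7.742 × 0.05611 L/cmH2O = 0.4344 s.
Fraction remaining = e^(−Te/τ) = e^(−0.88/0.4344) = 0.1319.
Trapped volume = 505.0 × 0.1319 = 66.61 mL.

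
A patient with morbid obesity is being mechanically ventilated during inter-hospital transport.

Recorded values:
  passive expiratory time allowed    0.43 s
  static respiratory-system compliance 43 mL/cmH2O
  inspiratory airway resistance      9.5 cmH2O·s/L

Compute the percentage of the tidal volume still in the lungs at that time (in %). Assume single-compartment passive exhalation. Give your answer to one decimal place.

34.9

τ = R × C = 9.5 × 43 mL/cmH2O = 9.5 × 0.043 L/cmH2O = 0.4085 s.
Passive exhalation: V(t)/V₀ = e^(−t/τ) = e^(−0.43/0.4085) = 0.349.
Fraction remaining = 0.349 → 34.9%.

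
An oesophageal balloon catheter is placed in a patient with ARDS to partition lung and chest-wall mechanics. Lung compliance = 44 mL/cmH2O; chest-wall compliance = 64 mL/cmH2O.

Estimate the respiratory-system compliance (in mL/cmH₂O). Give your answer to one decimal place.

26.1

Lung and chest wall are elastances in series: 1/Crs = 1/CL + 1/Ccw.
1/Crs = 1/44 + 1/64 = 0.03835.
Crs = 26.076 mL/cmH2O.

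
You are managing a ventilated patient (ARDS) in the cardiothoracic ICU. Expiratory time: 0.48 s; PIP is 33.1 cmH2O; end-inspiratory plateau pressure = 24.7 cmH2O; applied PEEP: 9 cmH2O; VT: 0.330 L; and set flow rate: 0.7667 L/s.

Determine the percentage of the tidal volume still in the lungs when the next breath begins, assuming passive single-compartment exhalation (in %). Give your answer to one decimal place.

12.4

R = (PIP − Pplat)/V̇ = (33.1 − 24.7) / 0.7667 = 8.4/0.7667 = 10.956 cmH2O·s/L.
C = Vt/(Pplat − PEEP) = 330.0 / (24.7 − 9) = 330.0/15.7 = 21.019 mL/cmH2O.
τ = R × C = 10.956 × 0.02102 L/cmH2O = 0.2303 s.
Fraction remaining at end-expiration = e^(−Te/τ) = e^(−0.48/0.2303) = 0.1244 → 12.44%.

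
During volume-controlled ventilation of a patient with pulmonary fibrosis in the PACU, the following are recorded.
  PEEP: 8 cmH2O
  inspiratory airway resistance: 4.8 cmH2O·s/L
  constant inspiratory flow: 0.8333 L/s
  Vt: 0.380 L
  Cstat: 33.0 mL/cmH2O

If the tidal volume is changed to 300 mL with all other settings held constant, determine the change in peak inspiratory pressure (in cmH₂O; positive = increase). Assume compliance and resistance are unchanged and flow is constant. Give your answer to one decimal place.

-2.4

PIP = Vt/C + R·V̇ + PEEP (constant-flow equation of motion).
Only the elastic term changes: ΔPIP = ΔVt / C = (300 − 380) / 33.0 = -2.424 cmH2O.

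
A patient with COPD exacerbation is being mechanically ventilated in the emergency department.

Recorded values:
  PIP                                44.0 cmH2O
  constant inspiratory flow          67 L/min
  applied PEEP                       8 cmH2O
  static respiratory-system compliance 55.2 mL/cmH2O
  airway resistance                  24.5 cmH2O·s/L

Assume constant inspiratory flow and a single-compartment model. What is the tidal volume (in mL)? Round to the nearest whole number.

Flow: 67 L/min ÷ 60 = 1.1167 L/s.
Equation of motion (constant flow): PIP = Vt/C + R·V̇ + PEEP.
Vt/C = PIP − R·V̇ − PEEP = 44.0 − 27.359 − 8 = 8.641 cmH2O.
Vt = C × 8.641 = 55.2 × 8.641 = 476.98 mL.

477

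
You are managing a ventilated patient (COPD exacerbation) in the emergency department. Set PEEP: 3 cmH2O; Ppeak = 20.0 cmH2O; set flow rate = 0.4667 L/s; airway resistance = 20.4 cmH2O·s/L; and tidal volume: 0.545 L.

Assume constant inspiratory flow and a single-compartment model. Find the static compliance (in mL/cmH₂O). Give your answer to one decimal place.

Equation of motion (constant flow): PIP = Vt/C + R·V̇ + PEEP.
Vt/C = PIP − R·V̇ − PEEP = 20.0 − 20.4×0.4667 − 3 = 20.0 − 9.521 − 3 = 7.479 cmH2O.
C = Vt / 7.479 = 545 / 7.479 = 72.871 mL/cmH2O.

72.9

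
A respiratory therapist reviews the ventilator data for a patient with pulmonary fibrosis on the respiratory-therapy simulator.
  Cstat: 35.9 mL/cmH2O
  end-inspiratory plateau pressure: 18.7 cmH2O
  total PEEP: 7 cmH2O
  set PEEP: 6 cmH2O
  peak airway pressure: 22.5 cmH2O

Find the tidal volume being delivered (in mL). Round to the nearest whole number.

420

End-expiratory occlusion gives total PEEP = 7 cmH2O (intrinsic PEEP = 7 − 6 = 1). Use total PEEP for the elastic gradient.
Vt = Cstat × (Pplat − PEEPtotal) = 35.9 × (18.7 − 7) = 35.9 × 11.7 = 420.03 mL.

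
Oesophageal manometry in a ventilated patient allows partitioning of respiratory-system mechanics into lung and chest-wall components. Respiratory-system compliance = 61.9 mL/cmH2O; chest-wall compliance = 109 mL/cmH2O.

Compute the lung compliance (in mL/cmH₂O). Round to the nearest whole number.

1/CL = 1/Crs − 1/Ccw.
1/CL = 1/61.9 − 1/109 = 0.006981.
CL = 143.25 mL/cmH2O.

143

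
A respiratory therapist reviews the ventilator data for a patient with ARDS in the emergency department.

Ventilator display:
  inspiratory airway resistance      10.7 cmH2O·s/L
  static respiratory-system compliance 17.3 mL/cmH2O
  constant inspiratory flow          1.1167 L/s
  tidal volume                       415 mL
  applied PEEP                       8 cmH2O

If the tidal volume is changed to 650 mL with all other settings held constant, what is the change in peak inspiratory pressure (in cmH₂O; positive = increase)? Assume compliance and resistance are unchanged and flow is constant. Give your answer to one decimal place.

13.6

PIP = Vt/C + R·V̇ + PEEP (constant-flow equation of motion).
Only the elastic term changes: ΔPIP = ΔVt / C = (650 − 415) / 17.3 = 13.584 cmH2O.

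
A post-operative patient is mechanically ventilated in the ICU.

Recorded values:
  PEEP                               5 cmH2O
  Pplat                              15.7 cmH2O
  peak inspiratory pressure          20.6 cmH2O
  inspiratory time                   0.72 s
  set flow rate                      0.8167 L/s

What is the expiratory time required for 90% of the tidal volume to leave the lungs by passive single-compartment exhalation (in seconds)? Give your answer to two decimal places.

Vt = flow × Ti = 0.8167 L/s × 0.72 s × 1000 mL/L = 588.02 mL.
R = (PIP − Pplat)/V̇ = (20.6 − 15.7) / 0.8167 = 4.9/0.8167 = 6.0 cmH2O·s/L.
C = Vt/(Pplat − PEEP) = 588.02 / (15.7 − 5) = 588.02/10.7 = 54.955 mL/cmH2O.
τ = R × C = 6.0 × 0.05496 L/cmH2O = 0.3298 s.
t = −τ·ln(1 − 0.90) = −0.3298·ln(0.1) = 0.7594 s.

0.76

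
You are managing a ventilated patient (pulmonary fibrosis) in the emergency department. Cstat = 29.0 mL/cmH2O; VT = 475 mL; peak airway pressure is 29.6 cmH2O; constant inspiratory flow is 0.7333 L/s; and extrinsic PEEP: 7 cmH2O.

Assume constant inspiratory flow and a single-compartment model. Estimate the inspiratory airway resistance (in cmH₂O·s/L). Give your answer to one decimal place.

Equation of motion (constant flow): PIP = Vt/C + R·V̇ + PEEP.
R·V̇ = PIP − Vt/C − PEEP = 29.6 − 475/29.0 − 7 = 29.6 − 16.379 − 7 = 6.221 cmH2O.
R = 6.221 / 0.7333 = 8.484 cmH2O·s/L.

8.5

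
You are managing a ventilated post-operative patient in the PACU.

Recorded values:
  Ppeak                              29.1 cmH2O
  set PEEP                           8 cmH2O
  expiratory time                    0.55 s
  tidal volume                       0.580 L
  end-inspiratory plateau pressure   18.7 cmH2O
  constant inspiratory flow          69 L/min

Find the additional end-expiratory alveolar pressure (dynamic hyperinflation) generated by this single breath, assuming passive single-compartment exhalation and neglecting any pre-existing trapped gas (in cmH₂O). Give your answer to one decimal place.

Flow: 69 L/min ÷ 60 = 1.15 L/s.
R = (PIP − Pplat)/V̇ = (29.1 − 18.7) / 1.15 = 10.4/1.15 = 9.043 cmH2O·s/L.
C = Vt/(Pplat − PEEP) = 580.0 / (18.7 − 8) = 580.0/10.7 = 54.206 mL/cmH2O.
τ = R × C = 9.043 × 0.05421 L/cmH2O = 0.4902 s.
Fraction remaining = e^(−Te/τ) = e^(−0.55/0.4902) = 0.3256; trapped volume = 580.0 × 0.3256 = 188.85 mL.
Additional alveolar pressure from trapping ≈ V_trapped / C = 188.85 / 54.206 = 3.484 cmH2O.

3.5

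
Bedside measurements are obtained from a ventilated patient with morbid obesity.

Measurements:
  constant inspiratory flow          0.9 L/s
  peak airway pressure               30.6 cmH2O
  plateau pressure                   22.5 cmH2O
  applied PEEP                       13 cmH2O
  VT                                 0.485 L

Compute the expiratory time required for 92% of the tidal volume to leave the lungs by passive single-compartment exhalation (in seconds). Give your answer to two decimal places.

1.16

R = (PIP − Pplat)/V̇ = (30.6 − 22.5) / 0.9 = 8.1/0.9 = 9.0 cmH2O·s/L.
C = Vt/(Pplat − PEEP) = 485.0 / (22.5 − 13) = 485.0/9.5 = 51.053 mL/cmH2O.
τ = R × C = 9.0 × 0.05105 L/cmH2O = 0.4595 s.
t = −τ·ln(1 − 0.92) = −0.4595·ln(0.08) = 1.161 s.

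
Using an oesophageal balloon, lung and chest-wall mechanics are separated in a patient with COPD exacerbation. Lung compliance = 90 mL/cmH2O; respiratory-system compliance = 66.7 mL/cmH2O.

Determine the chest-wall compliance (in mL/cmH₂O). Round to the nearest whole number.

258

1/Ccw = 1/Crs − 1/CL.
1/Ccw = 1/66.7 − 1/90 = 0.003881.
Ccw = 257.67 mL/cmH2O.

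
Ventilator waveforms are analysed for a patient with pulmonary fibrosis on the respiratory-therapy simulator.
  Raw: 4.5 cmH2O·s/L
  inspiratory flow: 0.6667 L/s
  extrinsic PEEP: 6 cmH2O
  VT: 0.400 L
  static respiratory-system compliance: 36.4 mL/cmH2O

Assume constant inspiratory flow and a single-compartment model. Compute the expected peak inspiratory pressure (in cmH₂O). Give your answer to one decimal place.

20.0

Equation of motion (constant flow): PIP = Vt/C + R·V̇ + PEEP.
PIP = 400/36.4 + 4.5×0.6667 + 6 = 10.989 + 3.0 + 6 = 19.989 cmH2O.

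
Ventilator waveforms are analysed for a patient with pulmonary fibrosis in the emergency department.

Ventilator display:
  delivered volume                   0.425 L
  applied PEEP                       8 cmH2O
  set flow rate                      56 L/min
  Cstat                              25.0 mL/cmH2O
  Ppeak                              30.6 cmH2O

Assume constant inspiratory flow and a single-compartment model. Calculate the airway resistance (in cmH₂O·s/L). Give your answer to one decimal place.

Flow: 56 L/min ÷ 60 = 0.9333 L/s.
Equation of motion (constant flow): PIP = Vt/C + R·V̇ + PEEP.
R·V̇ = PIP − Vt/C − PEEP = 30.6 − 425/25.0 − 8 = 30.6 − 17.0 − 8 = 5.6 cmH2O.
R = 5.6 / 0.9333 = 6.0 cmH2O·s/L.

6.0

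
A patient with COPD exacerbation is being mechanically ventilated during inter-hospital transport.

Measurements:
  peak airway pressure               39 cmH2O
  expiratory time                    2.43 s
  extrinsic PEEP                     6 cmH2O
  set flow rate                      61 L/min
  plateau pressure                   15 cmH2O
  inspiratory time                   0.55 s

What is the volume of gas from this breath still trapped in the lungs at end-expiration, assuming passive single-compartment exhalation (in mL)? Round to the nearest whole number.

107

Flow: 61 L/min ÷ 60 = 1.0167 L/s.
Vt = flow × Ti = 1.0167 L/s × 0.55 s × 1000 mL/L = 559.19 mL.
R = (PIP − Pplat)/V̇ = (39 − 15) / 1.0167 = 24.0/1.0167 = 23.606 cmH2O·s/L.
C = Vt/(Pplat − PEEP) = 559.19 / (15 − 6) = 559.19/9.0 = 62.132 mL/cmH2O.
τ = R × C = 23.606 × 0.06213 L/cmH2O = 1.467 s.
Fraction remaining = e^(−Te/τ) = e^(−2.43/1.467) = 0.1908.
Trapped volume = 559.19 × 0.1908 = 106.69 mL.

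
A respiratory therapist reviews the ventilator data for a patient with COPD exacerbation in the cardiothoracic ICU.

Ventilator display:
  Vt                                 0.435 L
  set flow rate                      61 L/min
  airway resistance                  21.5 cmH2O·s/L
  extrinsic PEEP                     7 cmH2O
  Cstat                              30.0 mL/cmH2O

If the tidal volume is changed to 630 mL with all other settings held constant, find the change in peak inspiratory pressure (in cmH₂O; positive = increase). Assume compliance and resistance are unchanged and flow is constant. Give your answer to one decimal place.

6.5

PIP = Vt/C + R·V̇ + PEEP (constant-flow equation of motion).
Only the elastic term changes: ΔPIP = ΔVt / C = (630 − 435) / 30.0 = 6.5 cmH2O.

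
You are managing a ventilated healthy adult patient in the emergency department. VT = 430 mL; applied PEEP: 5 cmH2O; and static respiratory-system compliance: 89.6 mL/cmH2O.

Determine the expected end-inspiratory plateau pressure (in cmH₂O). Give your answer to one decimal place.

9.8

Pplat = PEEP + Vt / Cstat = 5 + 430 / 89.6 = 5 + 4.799 = 9.799 cmH2O.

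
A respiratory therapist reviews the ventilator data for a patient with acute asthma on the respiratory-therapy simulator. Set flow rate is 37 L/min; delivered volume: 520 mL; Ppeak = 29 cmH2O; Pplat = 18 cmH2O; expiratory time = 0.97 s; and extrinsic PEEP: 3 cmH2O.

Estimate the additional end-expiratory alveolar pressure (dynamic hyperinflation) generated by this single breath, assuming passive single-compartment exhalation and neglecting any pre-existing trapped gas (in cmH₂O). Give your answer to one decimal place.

3.1

Flow: 37 L/min ÷ 60 = 0.6167 L/s.
R = (PIP − Pplat)/V̇ = (29 − 18) / 0.6167 = 11.0/0.6167 = 17.837 cmH2O·s/L.
C = Vt/(Pplat − PEEP) = 520.0 / (18 − 3) = 520.0/15.0 = 34.667 mL/cmH2O.
τ = R × C = 17.837 × 0.03467 L/cmH2O = 0.6184 s.
Fraction remaining = e^(−Te/τ) = e^(−0.97/0.6184) = 0.2083; trapped volume = 520.0 × 0.2083 = 108.32 mL.
Additional alveolar pressure from trapping ≈ V_trapped / C = 108.32 / 34.667 = 3.125 cmH2O.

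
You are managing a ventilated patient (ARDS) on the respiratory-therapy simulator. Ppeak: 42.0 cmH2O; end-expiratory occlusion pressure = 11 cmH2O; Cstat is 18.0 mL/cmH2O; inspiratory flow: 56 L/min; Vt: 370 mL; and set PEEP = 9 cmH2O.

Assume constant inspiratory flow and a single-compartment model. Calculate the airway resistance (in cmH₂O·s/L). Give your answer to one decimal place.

11.2

Flow: 56 L/min ÷ 60 = 0.9333 L/s.
Total PEEP = 11 cmH2O (set 9 + intrinsic 2); this is the baseline alveolar pressure.
Equation of motion (constant flow): PIP = Vt/C + R·V̇ + PEEP.
R·V̇ = PIP − Vt/C − PEEP = 42.0 − 370/18.0 − 11 = 42.0 − 20.556 − 11 = 10.444 cmH2O.
R = 10.444 / 0.9333 = 11.19 cmH2O·s/L.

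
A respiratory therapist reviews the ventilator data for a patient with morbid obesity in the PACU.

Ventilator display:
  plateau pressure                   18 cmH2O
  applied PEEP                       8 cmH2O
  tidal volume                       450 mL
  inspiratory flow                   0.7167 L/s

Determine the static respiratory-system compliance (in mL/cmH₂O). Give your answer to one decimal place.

Cstat = Vt / (Pplat − PEEP) = 450 / (18 − 8) = 450 / 10.0 = 45.0 mL/cmH2O.

45.0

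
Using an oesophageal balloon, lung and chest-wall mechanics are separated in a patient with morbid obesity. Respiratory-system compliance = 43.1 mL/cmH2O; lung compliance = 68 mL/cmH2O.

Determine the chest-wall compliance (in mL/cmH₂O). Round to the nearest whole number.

1/Ccw = 1/Crs − 1/CL.
1/Ccw = 1/43.1 − 1/68 = 0.008496.
Ccw = 117.7 mL/cmH2O.

118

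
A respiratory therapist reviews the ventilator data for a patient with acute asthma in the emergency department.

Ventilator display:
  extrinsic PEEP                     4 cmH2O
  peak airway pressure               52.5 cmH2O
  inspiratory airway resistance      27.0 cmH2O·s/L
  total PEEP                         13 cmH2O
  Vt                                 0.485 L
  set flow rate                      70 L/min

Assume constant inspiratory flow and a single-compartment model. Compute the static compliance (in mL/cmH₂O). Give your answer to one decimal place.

Flow: 70 L/min ÷ 60 = 1.1667 L/s.
Total PEEP = 13 cmH2O (set 4 + intrinsic 9); this is the baseline alveolar pressure.
Equation of motion (constant flow): PIP = Vt/C + R·V̇ + PEEP.
Vt/C = PIP − R·V̇ − PEEP = 52.5 − 27.0×1.1667 − 13 = 52.5 − 31.501 − 13 = 7.999 cmH2O.
C = Vt / 7.999 = 485 / 7.999 = 60.633 mL/cmH2O.

60.6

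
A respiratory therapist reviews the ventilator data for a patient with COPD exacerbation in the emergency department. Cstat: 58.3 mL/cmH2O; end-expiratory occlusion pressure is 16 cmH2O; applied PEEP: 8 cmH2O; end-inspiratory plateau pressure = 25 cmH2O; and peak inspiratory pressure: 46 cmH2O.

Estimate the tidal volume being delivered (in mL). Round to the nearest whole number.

525

End-expiratory occlusion gives total PEEP = 16 cmH2O (intrinsic PEEP = 16 − 8 = 8). Use total PEEP for the elastic gradient.
Vt = Cstat × (Pplat − PEEPtotal) = 58.3 × (25 − 16) = 58.3 × 9.0 = 524.7 mL.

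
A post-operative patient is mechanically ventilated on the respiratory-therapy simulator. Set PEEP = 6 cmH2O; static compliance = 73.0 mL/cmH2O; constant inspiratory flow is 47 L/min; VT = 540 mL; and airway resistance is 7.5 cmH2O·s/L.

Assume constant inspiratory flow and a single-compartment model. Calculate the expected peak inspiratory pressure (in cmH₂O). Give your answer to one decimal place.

19.3

Flow: 47 L/min ÷ 60 = 0.7833 L/s.
Equation of motion (constant flow): PIP = Vt/C + R·V̇ + PEEP.
PIP = 540/73.0 + 7.5×0.7833 + 6 = 7.397 + 5.875 + 6 = 19.272 cmH2O.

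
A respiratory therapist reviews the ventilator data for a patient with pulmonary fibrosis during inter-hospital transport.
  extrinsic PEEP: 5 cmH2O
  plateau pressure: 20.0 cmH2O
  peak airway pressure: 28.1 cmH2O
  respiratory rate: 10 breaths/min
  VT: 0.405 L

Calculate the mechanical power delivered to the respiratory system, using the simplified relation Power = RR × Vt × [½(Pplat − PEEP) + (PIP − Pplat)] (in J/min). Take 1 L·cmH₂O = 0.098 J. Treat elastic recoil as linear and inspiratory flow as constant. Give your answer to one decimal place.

Per-breath work = Vt × [½(Pplat−PEEP) + (PIP−Pplat)] = 0.405 × [0.5×15.0 + 8.1] = 0.405 × 15.6 = 6.318 L·cmH2O.
Power = 10 × 6.318 = 63.18 L·cmH2O/min.
× 0.098 J/(L·cmH2O) → 6.192 J/min.

6.2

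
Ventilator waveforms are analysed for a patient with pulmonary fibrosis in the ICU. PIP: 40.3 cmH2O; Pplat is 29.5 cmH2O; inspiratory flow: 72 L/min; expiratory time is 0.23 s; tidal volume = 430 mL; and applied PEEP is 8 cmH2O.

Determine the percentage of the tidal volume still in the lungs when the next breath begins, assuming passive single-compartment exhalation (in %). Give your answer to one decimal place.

27.9

Flow: 72 L/min ÷ 60 = 1.2 L/s.
R = (PIP − Pplat)/V̇ = (40.3 − 29.5) / 1.2 = 10.8/1.2 = 9.0 cmH2O·s/L.
C = Vt/(Pplat − PEEP) = 430.0 / (29.5 − 8) = 430.0/21.5 = 20.0 mL/cmH2O.
τ = R × C = 9.0 × 0.02 L/cmH2O = 0.18 s.
Fraction remaining at end-expiration = e^(−Te/τ) = e^(−0.23/0.18) = 0.2787 → 27.87%.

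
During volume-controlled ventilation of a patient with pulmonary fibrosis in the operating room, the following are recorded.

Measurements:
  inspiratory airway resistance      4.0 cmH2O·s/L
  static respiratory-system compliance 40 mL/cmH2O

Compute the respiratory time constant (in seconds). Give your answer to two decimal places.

τ = R × C = 4.0 × 40 mL/cmH2O = 4.0 × 0.040 L/cmH2O = 0.16 s.

0.16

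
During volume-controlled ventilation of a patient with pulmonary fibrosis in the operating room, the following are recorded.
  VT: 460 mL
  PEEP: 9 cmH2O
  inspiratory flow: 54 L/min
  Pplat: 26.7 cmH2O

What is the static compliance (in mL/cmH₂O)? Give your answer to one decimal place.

Cstat = Vt / (Pplat − PEEP) = 460 / (26.7 − 9) = 460 / 17.7 = 25.989 mL/cmH2O.

26.0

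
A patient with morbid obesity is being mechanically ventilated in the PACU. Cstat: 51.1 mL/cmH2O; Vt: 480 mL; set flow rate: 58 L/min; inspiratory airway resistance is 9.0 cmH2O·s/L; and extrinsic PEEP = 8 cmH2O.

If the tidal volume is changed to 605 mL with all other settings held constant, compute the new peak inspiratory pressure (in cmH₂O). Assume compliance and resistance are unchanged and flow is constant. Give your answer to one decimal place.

28.5

Flow: 58 L/min ÷ 60 = 0.9667 L/s.
PIP = Vt/C + R·V̇ + PEEP (constant-flow equation of motion).
Only the elastic term changes: ΔPIP = ΔVt / C = (605 − 480) / 51.1 = 2.446 cmH2O.
Original PIP = 480/51.1 + 9.0×0.9667 + 8 = 26.094 cmH2O; new PIP = 26.094 + (2.446) = 28.54 cmH2O.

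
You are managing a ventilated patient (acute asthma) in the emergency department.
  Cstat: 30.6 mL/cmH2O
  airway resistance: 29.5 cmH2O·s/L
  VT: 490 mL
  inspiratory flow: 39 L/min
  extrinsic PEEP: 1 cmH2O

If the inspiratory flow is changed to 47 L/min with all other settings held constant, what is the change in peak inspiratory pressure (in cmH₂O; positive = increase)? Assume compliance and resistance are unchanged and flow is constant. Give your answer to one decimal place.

3.9

Flow: 39 L/min ÷ 60 = 0.65 L/s.
New flow: 47 L/min ÷ 60 = 0.7833 L/s.
PIP = Vt/C + R·V̇ + PEEP (constant-flow equation of motion).
Only the resistive term changes: ΔPIP = R × ΔV̇ = 29.5 × (0.7833 − 0.65) = 29.5 × 0.1333 = 3.932 cmH2O.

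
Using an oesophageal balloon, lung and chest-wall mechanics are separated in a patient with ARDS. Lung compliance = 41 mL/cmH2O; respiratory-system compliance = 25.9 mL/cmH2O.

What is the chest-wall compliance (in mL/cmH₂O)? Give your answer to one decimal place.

1/Ccw = 1/Crs − 1/CL.
1/Ccw = 1/25.9 − 1/41 = 0.01422.
Ccw = 70.323 mL/cmH2O.

70.3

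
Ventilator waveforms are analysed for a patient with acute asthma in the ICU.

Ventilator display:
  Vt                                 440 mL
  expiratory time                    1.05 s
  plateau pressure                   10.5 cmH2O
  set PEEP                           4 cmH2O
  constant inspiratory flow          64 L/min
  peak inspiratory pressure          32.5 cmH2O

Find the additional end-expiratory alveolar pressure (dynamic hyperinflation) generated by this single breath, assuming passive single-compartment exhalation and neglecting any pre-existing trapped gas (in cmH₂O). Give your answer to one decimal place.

3.1

Flow: 64 L/min ÷ 60 = 1.0667 L/s.
R = (PIP − Pplat)/V̇ = (32.5 − 10.5) / 1.0667 = 22.0/1.0667 = 20.624 cmH2O·s/L.
C = Vt/(Pplat − PEEP) = 440.0 / (10.5 − 4) = 440.0/6.5 = 67.692 mL/cmH2O.
τ = R × C = 20.624 × 0.06769 L/cmH2O = 1.396 s.
Fraction remaining = e^(−Te/τ) = e^(−1.05/1.396) = 0.4714; trapped volume = 440.0 × 0.4714 = 207.42 mL.
Additional alveolar pressure from trapping ≈ V_trapped / C = 207.42 / 67.692 = 3.064 cmH2O.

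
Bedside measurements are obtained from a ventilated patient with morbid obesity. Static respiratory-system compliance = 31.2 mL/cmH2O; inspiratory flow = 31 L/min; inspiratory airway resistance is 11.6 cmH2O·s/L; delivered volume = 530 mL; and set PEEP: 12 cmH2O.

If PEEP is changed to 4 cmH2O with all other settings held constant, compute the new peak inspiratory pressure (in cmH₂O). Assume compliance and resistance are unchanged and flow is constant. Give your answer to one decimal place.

27.0

Flow: 31 L/min ÷ 60 = 0.5167 L/s.
PIP = Vt/C + R·V̇ + PEEP (constant-flow equation of motion).
Only the baseline term changes: ΔPIP = ΔPEEP = 4 − 12 = -8.0 cmH2O.
Original PIP = 530/31.2 + 11.6×0.5167 + 12 = 34.981 cmH2O; new PIP = 34.981 + (-8.0) = 26.981 cmH2O.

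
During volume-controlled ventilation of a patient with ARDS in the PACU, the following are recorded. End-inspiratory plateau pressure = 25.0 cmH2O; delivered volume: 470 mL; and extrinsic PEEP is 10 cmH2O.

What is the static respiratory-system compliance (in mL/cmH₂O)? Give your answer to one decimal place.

Cstat = Vt / (Pplat − PEEP) = 470 / (25.0 − 10) = 470 / 15.0 = 31.333 mL/cmH2O.

31.3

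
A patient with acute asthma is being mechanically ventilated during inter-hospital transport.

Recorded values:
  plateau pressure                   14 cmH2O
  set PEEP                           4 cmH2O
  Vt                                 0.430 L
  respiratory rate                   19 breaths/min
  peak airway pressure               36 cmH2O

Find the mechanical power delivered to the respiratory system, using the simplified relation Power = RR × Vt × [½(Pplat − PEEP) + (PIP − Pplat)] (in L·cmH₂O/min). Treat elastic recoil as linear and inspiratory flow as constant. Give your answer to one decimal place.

Per-breath work = Vt × [½(Pplat−PEEP) + (PIP−Pplat)] = 0.430 × [0.5×10.0 + 22.0] = 0.430 × 27.0 = 11.61 L·cmH2O.
Power = 19 × 11.61 = 220.59 L·cmH2O/min.

220.6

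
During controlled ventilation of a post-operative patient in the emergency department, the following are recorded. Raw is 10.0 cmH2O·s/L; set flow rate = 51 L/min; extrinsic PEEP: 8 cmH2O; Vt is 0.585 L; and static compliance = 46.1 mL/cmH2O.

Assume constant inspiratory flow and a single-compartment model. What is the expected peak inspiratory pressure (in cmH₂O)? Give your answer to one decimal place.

Flow: 51 L/min ÷ 60 = 0.85 L/s.
Equation of motion (constant flow): PIP = Vt/C + R·V̇ + PEEP.
PIP = 585/46.1 + 10.0×0.85 + 8 = 12.69 + 8.5 + 8 = 29.19 cmH2O.

29.2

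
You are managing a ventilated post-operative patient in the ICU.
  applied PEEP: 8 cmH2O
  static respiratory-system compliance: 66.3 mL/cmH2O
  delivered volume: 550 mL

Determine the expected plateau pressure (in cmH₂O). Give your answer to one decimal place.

16.3

Pplat = PEEP + Vt / Cstat = 8 + 550 / 66.3 = 8 + 8.296 = 16.296 cmH2O.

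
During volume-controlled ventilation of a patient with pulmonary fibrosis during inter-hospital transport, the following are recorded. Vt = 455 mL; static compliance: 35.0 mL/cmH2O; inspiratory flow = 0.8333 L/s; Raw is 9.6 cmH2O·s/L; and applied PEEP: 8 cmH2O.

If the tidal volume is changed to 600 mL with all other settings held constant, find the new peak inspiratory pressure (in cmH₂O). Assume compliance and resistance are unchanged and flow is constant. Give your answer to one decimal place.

33.1

PIP = Vt/C + R·V̇ + PEEP (constant-flow equation of motion).
Only the elastic term changes: ΔPIP = ΔVt / C = (600 − 455) / 35.0 = 4.143 cmH2O.
Original PIP = 455/35.0 + 9.6×0.8333 + 8 = 29.0 cmH2O; new PIP = 29.0 + (4.143) = 33.143 cmH2O.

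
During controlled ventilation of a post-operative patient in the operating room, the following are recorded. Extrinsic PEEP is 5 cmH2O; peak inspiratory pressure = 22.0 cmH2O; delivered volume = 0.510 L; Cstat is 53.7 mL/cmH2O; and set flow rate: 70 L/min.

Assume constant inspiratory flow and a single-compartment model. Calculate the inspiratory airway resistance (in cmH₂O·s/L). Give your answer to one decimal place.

Flow: 70 L/min ÷ 60 = 1.1667 L/s.
Equation of motion (constant flow): PIP = Vt/C + R·V̇ + PEEP.
R·V̇ = PIP − Vt/C − PEEP = 22.0 − 510/53.7 − 5 = 22.0 − 9.497 − 5 = 7.503 cmH2O.
R = 7.503 / 1.1667 = 6.431 cmH2O·s/L.

6.4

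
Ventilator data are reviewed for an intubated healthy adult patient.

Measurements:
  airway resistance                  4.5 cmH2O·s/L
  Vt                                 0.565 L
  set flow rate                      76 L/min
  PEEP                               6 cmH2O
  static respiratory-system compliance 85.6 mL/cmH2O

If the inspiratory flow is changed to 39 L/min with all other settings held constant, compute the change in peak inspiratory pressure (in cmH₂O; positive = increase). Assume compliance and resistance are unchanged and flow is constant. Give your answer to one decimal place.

Flow: 76 L/min ÷ 60 = 1.2667 L/s.
New flow: 39 L/min ÷ 60 = 0.65 L/s.
PIP = Vt/C + R·V̇ + PEEP (constant-flow equation of motion).
Only the resistive term changes: ΔPIP = R × ΔV̇ = 4.5 × (0.65 − 1.2667) = 4.5 × -0.6167 = -2.775 cmH2O.

-2.8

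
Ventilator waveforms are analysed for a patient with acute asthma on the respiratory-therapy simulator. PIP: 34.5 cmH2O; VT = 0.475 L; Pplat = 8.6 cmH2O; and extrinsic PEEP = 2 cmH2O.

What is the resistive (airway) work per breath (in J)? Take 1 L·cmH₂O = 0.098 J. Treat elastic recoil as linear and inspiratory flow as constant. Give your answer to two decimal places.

1.21

With constant inspiratory flow the resistive pressure is constant at PIP − Pplat = 34.5 − 8.6 = 25.9 cmH2O, so resistive work = 25.9 × 0.475 = 12.303 L·cmH2O.
× 0.098 J/(L·cmH2O) → 1.206 J.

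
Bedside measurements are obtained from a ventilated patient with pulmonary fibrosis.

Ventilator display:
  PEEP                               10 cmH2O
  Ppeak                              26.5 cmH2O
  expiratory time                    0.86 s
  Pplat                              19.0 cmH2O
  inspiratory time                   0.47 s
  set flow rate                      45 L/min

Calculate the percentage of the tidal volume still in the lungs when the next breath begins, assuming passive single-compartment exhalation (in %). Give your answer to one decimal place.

Flow: 45 L/min ÷ 60 = 0.75 L/s.
Vt = flow × Ti = 0.75 L/s × 0.47 s × 1000 mL/L = 352.5 mL.
R = (PIP − Pplat)/V̇ = (26.5 − 19.0) / 0.75 = 7.5/0.75 = 10.0 cmH2O·s/L.
C = Vt/(Pplat − PEEP) = 352.5 / (19.0 − 10) = 352.5/9.0 = 39.167 mL/cmH2O.
τ = R × C = 10.0 × 0.03917 L/cmH2O = 0.3917 s.
Fraction remaining at end-expiration = e^(−Te/τ) = e^(−0.86/0.3917) = 0.1113 → 11.13%.

11.1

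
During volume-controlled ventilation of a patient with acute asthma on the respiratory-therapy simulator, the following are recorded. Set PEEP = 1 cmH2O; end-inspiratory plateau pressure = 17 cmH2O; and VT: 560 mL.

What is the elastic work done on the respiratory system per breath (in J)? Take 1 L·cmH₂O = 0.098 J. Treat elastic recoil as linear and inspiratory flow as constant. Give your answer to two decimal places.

0.44

Elastic work ≈ ½ × (Pplat − PEEP) × Vt = 0.5 × (17 − 1) × 0.560 L = 0.5 × 16.0 × 0.560 = 4.48 L·cmH2O.
× 0.098 J/(L·cmH2O) → 0.439 J.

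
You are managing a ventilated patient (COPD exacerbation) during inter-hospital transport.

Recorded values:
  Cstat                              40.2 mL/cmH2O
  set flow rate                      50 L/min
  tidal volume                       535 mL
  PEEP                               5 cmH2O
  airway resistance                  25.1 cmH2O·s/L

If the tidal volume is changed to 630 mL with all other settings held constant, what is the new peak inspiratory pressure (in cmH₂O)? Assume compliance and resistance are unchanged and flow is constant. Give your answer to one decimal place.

Flow: 50 L/min ÷ 60 = 0.8333 L/s.
PIP = Vt/C + R·V̇ + PEEP (constant-flow equation of motion).
Only the elastic term changes: ΔPIP = ΔVt / C = (630 − 535) / 40.2 = 2.363 cmH2O.
Original PIP = 535/40.2 + 25.1×0.8333 + 5 = 39.224 cmH2O; new PIP = 39.224 + (2.363) = 41.587 cmH2O.

41.6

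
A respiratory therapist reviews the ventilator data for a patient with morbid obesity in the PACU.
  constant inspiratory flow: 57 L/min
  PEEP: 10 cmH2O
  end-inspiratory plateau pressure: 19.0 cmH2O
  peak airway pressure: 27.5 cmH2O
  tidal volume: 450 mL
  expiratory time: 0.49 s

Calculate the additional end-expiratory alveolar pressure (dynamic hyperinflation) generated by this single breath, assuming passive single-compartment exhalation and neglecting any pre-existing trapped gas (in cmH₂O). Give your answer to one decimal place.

Flow: 57 L/min ÷ 60 = 0.95 L/s.
R = (PIP − Pplat)/V̇ = (27.5 − 19.0) / 0.95 = 8.5/0.95 = 8.947 cmH2O·s/L.
C = Vt/(Pplat − PEEP) = 450.0 / (19.0 − 10) = 450.0/9.0 = 50.0 mL/cmH2O.
τ = R × C = 8.947 × 0.05 L/cmH2O = 0.4474 s.
Fraction remaining = e^(−Te/τ) = e^(−0.49/0.4474) = 0.3345; trapped volume = 450.0 × 0.3345 = 150.53 mL.
Additional alveolar pressure from trapping ≈ V_trapped / C = 150.53 / 50.0 = 3.011 cmH2O.

3.0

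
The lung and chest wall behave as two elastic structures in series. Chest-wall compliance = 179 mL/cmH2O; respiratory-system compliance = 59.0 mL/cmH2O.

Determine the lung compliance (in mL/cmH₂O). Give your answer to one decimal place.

1/CL = 1/Crs − 1/Ccw.
1/CL = 1/59.0 − 1/179 = 0.01136.
CL = 88.028 mL/cmH2O.

88.0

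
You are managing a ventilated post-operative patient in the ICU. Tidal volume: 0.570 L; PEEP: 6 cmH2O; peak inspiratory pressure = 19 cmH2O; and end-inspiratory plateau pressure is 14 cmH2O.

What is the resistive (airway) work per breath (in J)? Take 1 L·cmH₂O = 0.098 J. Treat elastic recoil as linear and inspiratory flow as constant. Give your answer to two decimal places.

With constant inspiratory flow the resistive pressure is constant at PIP − Pplat = 19 − 14 = 5.0 cmH2O, so resistive work = 5.0 × 0.570 = 2.85 L·cmH2O.
× 0.098 J/(L·cmH2O) → 0.2793 J.

0.28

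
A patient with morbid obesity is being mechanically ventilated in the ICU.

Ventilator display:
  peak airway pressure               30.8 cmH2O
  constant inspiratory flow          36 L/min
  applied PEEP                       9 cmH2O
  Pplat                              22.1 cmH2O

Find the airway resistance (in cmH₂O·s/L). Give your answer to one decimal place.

Flow: 36 L/min ÷ 60 = 0.6 L/s.
Raw = (PIP − Pplat) / flow = (30.8 − 22.1) / 0.6 = 8.7 / 0.6 = 14.5 cmH2O·s/L.

14.5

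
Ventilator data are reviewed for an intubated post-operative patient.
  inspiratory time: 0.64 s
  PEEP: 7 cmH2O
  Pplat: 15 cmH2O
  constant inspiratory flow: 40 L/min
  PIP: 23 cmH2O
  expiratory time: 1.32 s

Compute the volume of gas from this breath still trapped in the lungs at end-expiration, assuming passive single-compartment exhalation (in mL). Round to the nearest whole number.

54

Flow: 40 L/min ÷ 60 = 0.6667 L/s.
Vt = flow × Ti = 0.6667 L/s × 0.64 s × 1000 mL/L = 426.69 mL.
R = (PIP − Pplat)/V̇ = (23 − 15) / 0.6667 = 8.0/0.6667 = 11.999 cmH2O·s/L.
C = Vt/(Pplat − PEEP) = 426.69 / (15 − 7) = 426.69/8.0 = 53.336 mL/cmH2O.
τ = R × C = 11.999 × 0.05334 L/cmH2O = 0.64 s.
Fraction remaining = e^(−Te/τ) = e^(−1.32/0.64) = 0.1271.
Trapped volume = 426.69 × 0.1271 = 54.232 mL.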